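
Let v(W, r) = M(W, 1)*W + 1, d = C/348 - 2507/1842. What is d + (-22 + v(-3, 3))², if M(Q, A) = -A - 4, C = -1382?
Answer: 819104/26709 ≈ 30.668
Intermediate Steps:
M(Q, A) = -4 - A
d = -142420/26709 (d = -1382/348 - 2507/1842 = -1382*1/348 - 2507*1/1842 = -691/174 - 2507/1842 = -142420/26709 ≈ -5.3323)
v(W, r) = 1 - 5*W (v(W, r) = (-4 - 1*1)*W + 1 = (-4 - 1)*W + 1 = -5*W + 1 = 1 - 5*W)
d + (-22 + v(-3, 3))² = -142420/26709 + (-22 + (1 - 5*(-3)))² = -142420/26709 + (-22 + (1 + 15))² = -142420/26709 + (-22 + 16)² = -142420/26709 + (-6)² = -142420/26709 + 36 = 819104/26709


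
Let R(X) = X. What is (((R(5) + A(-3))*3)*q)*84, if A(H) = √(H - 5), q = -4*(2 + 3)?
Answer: -25200 - 10080*I*√2 ≈ -25200.0 - 14255.0*I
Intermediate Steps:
q = -20 (q = -4*5 = -20)
A(H) = √(-5 + H)
(((R(5) + A(-3))*3)*q)*84 = (((5 + √(-5 - 3))*3)*(-20))*84 = (((5 + √(-8))*3)*(-20))*84 = (((5 + 2*I*√2)*3)*(-20))*84 = ((15 + 6*I*√2)*(-20))*84 = (-300 - 120*I*√2)*84 = -25200 - 10080*I*√2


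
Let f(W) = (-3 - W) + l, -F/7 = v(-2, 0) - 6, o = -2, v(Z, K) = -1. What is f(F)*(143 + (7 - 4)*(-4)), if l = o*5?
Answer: -8122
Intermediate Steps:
l = -10 (l = -2*5 = -10)
F = 49 (F = -7*(-1 - 6) = -7*(-7) = 49)
f(W) = -13 - W (f(W) = (-3 - W) - 10 = -13 - W)
f(F)*(143 + (7 - 4)*(-4)) = (-13 - 1*49)*(143 + (7 - 4)*(-4)) = (-13 - 49)*(143 + 3*(-4)) = -62*(143 - 12) = -62*131 = -8122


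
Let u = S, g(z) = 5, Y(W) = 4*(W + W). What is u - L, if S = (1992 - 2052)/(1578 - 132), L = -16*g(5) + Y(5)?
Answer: 9630/241 ≈ 39.958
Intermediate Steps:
Y(W) = 8*W (Y(W) = 4*(2*W) = 8*W)
L = -40 (L = -16*5 + 8*5 = -80 + 40 = -40)
S = -10/241 (S = -60/1446 = -60*1/1446 = -10/241 ≈ -0.041494)
u = -10/241 ≈ -0.041494
u - L = -10/241 - 1*(-40) = -10/241 + 40 = 9630/241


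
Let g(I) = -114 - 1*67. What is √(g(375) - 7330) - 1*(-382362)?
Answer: 382362 + I*√7511 ≈ 3.8236e+5 + 86.666*I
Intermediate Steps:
g(I) = -181 (g(I) = -114 - 67 = -181)
√(g(375) - 7330) - 1*(-382362) = √(-181 - 7330) - 1*(-382362) = √(-7511) + 382362 = I*√7511 + 382362 = 382362 + I*√7511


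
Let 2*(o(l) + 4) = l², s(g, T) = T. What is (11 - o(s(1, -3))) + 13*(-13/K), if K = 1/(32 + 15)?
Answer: -15865/2 ≈ -7932.5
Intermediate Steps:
K = 1/47 ≈ 0.021277
o(l) = -4 + l²/2
(11 - o(s(1, -3))) + 13*(-13/K) = (11 - (-4 + (½)*(-3)²)) + 13*(-13/1/47) = (11 - (-4 + (½)*9)) + 13*(-13*47) = (11 - (-4 + 9/2)) + 13*(-611) = (11 - 1*½) - 7943 = (11 - ½) - 7943 = 21/2 - 7943 = -15865/2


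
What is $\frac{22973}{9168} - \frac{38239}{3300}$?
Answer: $- \frac{22897021}{2521200} \approx -9.0818$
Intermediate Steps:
$\frac{22973}{9168} - \frac{38239}{3300} = - \frac{22897021}{2521200}$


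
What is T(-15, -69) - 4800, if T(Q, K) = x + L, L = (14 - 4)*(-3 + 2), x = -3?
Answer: -4813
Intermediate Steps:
L = -10 (L = 10*(-1) = -10)
T(Q, K) = -13 (T(Q, K) = -3 - 10 = -13)
T(-15, -69) - 4800 = -13 - 4800 = -4813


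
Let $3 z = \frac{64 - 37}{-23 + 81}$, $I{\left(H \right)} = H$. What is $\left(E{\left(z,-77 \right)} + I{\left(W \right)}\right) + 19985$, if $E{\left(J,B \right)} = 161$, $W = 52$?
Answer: $20198$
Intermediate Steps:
$z = \frac{9}{58}$ ($z = \frac{\left(64 - 37\right) \frac{1}{-23 + 81}}{3} = \frac{27 \cdot \frac{1}{58}}{3} = \frac{1}{3} \cdot \frac{27}{58} = \frac{9}{58} \approx 0.15517$)
$\left(E{\left(z,-77 \right)} + I{\left(W \right)}\right) + 19985 = \left(161 + 52\right) + 19985 = 213 + 19985 = 20198$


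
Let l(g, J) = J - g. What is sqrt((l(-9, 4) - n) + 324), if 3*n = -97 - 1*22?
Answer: sqrt(3390)/3 ≈ 19.408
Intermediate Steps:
n = -119/3 (n = (-97 - 1*22)/3 = (-97 - 22)/3 = (1/3)*(-119) = -119/3 ≈ -39.667)
sqrt((l(-9, 4) - n) + 324) = sqrt(((4 - 1*(-9)) - 1*(-119/3)) + 324) = sqrt(((4 + 9) + 119/3) + 324) = sqrt((13 + 119/3) + 324) = sqrt(158/3 + 324) = sqrt(1130/3) = sqrt(3390)/3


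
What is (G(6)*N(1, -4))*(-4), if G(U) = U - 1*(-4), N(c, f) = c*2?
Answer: -80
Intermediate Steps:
N(c, f) = 2*c
G(U) = 4 + U (G(U) = U + 4 = 4 + U)
(G(6)*N(1, -4))*(-4) = ((4 + 6)*(2*1))*(-4) = (10*2)*(-4) = 20*(-4) = -80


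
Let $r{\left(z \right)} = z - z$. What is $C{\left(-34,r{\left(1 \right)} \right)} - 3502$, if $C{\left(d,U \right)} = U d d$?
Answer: $-3502$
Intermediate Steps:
$r{\left(z \right)} = 0$
$C{\left(d,U \right)} = U d^{2}$
$C{\left(-34,r{\left(1 \right)} \right)} - 3502 = 0 \left(-34\right)^{2} - 3502 = 0 \cdot 1156 - 3502 = 0 - 3502 = -3502$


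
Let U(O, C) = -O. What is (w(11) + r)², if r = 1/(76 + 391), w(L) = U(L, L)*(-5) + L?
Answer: 950057329/218089 ≈ 4356.3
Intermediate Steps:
w(L) = 6*L (w(L) = -L*(-5) + L = 5*L + L = 6*L)
r = 1/467 ≈ 0.0021413
(w(11) + r)² = (6*11 + 1/467)² = (66 + 1/467)² = (30823/467)² = 950057329/218089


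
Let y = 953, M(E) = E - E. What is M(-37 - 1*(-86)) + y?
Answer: 953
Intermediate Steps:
M(E) = 0
M(-37 - 1*(-86)) + y = 0 + 953 = 953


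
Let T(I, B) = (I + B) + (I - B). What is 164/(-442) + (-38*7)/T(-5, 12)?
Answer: 28983/1105 ≈ 26.229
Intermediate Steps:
T(I, B) = 2*I (T(I, B) = (B + I) + (I - B) = 2*I)
164/(-442) + (-38*7)/T(-5, 12) = 164/(-442) + (-38*7)/((2*(-5))) = 164*(-1/442) - 266/(-10) = -82/221 - 266*(-⅒) = -82/221 + 133/5 = 28983/1105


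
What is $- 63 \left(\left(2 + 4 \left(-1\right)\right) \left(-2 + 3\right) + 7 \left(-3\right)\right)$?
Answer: $1449$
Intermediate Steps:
$- 63 \left(\left(2 + 4 \left(-1\right)\right) \left(-2 + 3\right) + 7 \left(-3\right)\right) = - 63 \left(\left(2 - 4\right) 1 - 21\right) = - 63 \left(\left(-2\right) 1 - 21\right) = - 63 \left(-2 - 21\right) = \left(-63\right) \left(-23\right) = 1449$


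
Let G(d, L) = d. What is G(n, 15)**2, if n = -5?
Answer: 25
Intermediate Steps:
G(n, 15)**2 = (-5)**2 = 25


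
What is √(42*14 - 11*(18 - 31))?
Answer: √731 ≈ 27.037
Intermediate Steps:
√(42*14 - 11*(18 - 31)) = √(588 - 11*(-13)) = √(588 + 143) = √731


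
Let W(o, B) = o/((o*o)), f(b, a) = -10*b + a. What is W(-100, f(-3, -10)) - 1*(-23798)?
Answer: 2379799/100 ≈ 23798.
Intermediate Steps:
f(b, a) = a - 10*b
W(o, B) = 1/o (W(o, B) = o/(o**2) = o/o**2 = 1/o)
W(-100, f(-3, -10)) - 1*(-23798) = 1/(-100) - 1*(-23798) = -1/100 + 23798 = 2379799/100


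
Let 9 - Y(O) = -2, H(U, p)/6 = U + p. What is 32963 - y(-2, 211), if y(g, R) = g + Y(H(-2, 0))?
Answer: 32954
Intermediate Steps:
H(U, p) = 6*U + 6*p (H(U, p) = 6*(U + p) = 6*U + 6*p)
Y(O) = 11 (Y(O) = 9 - 1*(-2) = 9 + 2 = 11)
y(g, R) = 11 + g (y(g, R) = g + 11 = 11 + g)
32963 - y(-2, 211) = 32963 - (11 - 2) = 32963 - 1*9 = 32963 - 9 = 32954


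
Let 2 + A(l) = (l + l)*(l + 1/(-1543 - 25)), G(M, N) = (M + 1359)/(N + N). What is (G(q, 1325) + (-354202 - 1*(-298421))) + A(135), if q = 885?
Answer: -20082419627/1038800 ≈ -19332.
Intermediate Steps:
G(M, N) = (1359 + M)/(2*N) (G(M, N) = (1359 + M)/((2*N)) = (1359 + M)*(1/(2*N)) = (1359 + M)/(2*N))
A(l) = -2 + 2*l*(-1/1568 + l) (A(l) = -2 + (l + l)*(l + 1/(-1543 - 25)) = -2 + (2*l)*(l + 1/(-1568)) = -2 + (2*l)*(l - 1/1568) = -2 + (2*l)*(-1/1568 + l) = -2 + 2*l*(-1/1568 + l))
(G(q, 1325) + (-354202 - 1*(-298421))) + A(135) = ((1/2)*(1359 + 885)/1325 + (-354202 - 1*(-298421))) + (-2 + 2*135**2 - 1/784*135) = ((1/2)*(1/1325)*2244 + (-354202 + 298421)) + (-2 + 2*18225 - 135/784) = (1122/1325 - 55781) + (-2 + 36450 - 135/784) = -73908703/1325 + 28575097/784 = -20082419627/1038800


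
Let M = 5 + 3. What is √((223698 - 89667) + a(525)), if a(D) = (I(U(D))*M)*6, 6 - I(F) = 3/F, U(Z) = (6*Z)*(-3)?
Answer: √1480867143/105 ≈ 366.50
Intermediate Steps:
U(Z) = -18*Z
M = 8
I(F) = 6 - 3/F
a(D) = 288 + 8/D (a(D) = ((6 - 3*(-1/(18*D)))*8)*6 = ((6 - (-1)/(6*D))*8)*6 = ((6 + 1/(6*D))*8)*6 = (48 + 4/(3*D))*6 = 288 + 8/D)
√((223698 - 89667) + a(525)) = √((223698 - 89667) + (288 + 8/525)) = √(134031 + (288 + 8*(1/525))) = √(134031 + (288 + 8/525)) = √(134031 + 151208/525) = √(70517483/525) = √1480867143/105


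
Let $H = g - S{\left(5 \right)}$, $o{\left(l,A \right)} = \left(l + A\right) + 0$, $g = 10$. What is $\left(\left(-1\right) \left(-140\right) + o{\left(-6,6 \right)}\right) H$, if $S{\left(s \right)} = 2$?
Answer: $1120$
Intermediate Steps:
$o{\left(l,A \right)} = A + l$ ($o{\left(l,A \right)} = \left(A + l\right) + 0 = A + l$)
$H = 8$ ($H = 10 - 2 = 8$)
$\left(\left(-1\right) \left(-140\right) + o{\left(-6,6 \right)}\right) H = \left(\left(-1\right) \left(-140\right) + \left(6 - 6\right)\right) 8 = \left(140 + 0\right) 8 = 140 \cdot 8 = 1120$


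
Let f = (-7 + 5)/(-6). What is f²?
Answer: ⅑ ≈ 0.11111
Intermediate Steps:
f = ⅓ (f = -2*(-⅙) = ⅓ ≈ 0.33333)
f² = (⅓)² = ⅑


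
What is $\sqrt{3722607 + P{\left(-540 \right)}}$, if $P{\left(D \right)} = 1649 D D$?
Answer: $3 \sqrt{53841223} \approx 22013.0$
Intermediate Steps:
$P{\left(D \right)} = 1649 D^{2}$
$\sqrt{3722607 + P{\left(-540 \right)}} = \sqrt{3722607 + 1649 \left(-540\right)^{2}} = \sqrt{3722607 + 1649 \cdot 291600} = \sqrt{3722607 + 480848400} = \sqrt{484571007} = 3 \sqrt{53841223}$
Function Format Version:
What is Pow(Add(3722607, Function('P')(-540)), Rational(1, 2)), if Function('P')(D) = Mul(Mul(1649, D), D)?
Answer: Mul(3, Pow(53841223, Rational(1, 2))) ≈ 22013.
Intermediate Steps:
Function('P')(D) = Mul(1649, Pow(D, 2))
Pow(Add(3722607, Function('P')(-540)), Rational(1, 2)) = Pow(Add(3722607, Mul(1649, Pow(-540, 2))), Rational(1, 2)) = Pow(Add(3722607, Mul(1649, 291600)), Rational(1, 2)) = Pow(Add(3722607, 480848400), Rational(1, 2)) = Pow(484571007, Rational(1, 2)) = Mul(3, Pow(53841223, Rational(1, 2)))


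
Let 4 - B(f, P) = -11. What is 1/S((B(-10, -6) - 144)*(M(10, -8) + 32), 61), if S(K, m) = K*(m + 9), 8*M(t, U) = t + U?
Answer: -2/582435 ≈ -3.4339e-6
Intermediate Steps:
M(t, U) = U/8 + t/8 (M(t, U) = (t + U)/8 = (U + t)/8 = U/8 + t/8)
B(f, P) = 15 (B(f, P) = 4 - 1*(-11) = 4 + 11 = 15)
S(K, m) = K*(9 + m)
1/S((B(-10, -6) - 144)*(M(10, -8) + 32), 61) = 1/(((15 - 144)*(((⅛)*(-8) + (⅛)*10) + 32))*(9 + 61)) = 1/(-129*((-1 + 5/4) + 32)*70) = 1/(-129*(¼ + 32)*70) = 1/(-129*129/4*70) = 1/(-16641/4*70) = 1/(-582435/2) = -2/582435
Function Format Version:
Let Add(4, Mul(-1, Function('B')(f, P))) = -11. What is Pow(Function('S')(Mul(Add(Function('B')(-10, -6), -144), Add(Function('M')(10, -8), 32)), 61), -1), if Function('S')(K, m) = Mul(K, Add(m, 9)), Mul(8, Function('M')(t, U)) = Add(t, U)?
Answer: Rational(-2, 582435) ≈ -3.4339e-6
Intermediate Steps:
Function('M')(t, U) = Add(Mul(Rational(1, 8), U), Mul(Rational(1, 8), t)) (Function('M')(t, U) = Mul(Rational(1, 8), Add(t, U)) = Mul(Rational(1, 8), Add(U, t)) = Add(Mul(Rational(1, 8), U), Mul(Rational(1, 8), t)))
Function('B')(f, P) = 15 (Function('B')(f, P) = Add(4, Mul(-1, -11)) = Add(4, 11) = 15)
Function('S')(K, m) = Mul(K, Add(9, m))
Pow(Function('S')(Mul(Add(Function('B')(-10, -6), -144), Add(Function('M')(10, -8), 32)), 61), -1) = Pow(Mul(Mul(Add(15, -144), Add(Add(Mul(Rational(1, 8), -8), Mul(Rational(1, 8), 10)), 32)), Add(9, 61)), -1) = Pow(Mul(Mul(-129, Add(Add(-1, Rational(5, 4)), 32)), 70), -1) = Pow(Mul(Mul(-129, Add(Rational(1, 4), 32)), 70), -1) = Pow(Mul(Mul(-129, Rational(129, 4)), 70), -1) = Pow(Mul(Rational(-16641, 4), 70), -1) = Pow(Rational(-582435, 2), -1) = Rational(-2, 582435)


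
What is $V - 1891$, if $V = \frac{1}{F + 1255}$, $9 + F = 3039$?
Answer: $- \frac{8102934}{4285} \approx -1891.0$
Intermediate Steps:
$F = 3030$ ($F = -9 + 3039 = 3030$)
$V = \frac{1}{4285}$ ($V = \frac{1}{3030 + 1255} = \frac{1}{4285} \approx 0.00023337$)
$V - 1891 = \frac{1}{4285} - 1891 = - \frac{8102934}{4285}$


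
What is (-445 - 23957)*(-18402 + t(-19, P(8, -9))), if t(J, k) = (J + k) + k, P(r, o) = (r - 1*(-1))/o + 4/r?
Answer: 449533644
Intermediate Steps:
P(r, o) = 4/r + (1 + r)/o (P(r, o) = (r + 1)/o + 4/r = (1 + r)/o + 4/r = 4/r + (1 + r)/o)
t(J, k) = J + 2*k
(-445 - 23957)*(-18402 + t(-19, P(8, -9))) = (-445 - 23957)*(-18402 + (-19 + 2*(1/(-9) + 4/8 + 8/(-9)))) = -24402*(-18402 + (-19 + 2*(-⅑ + 4*(⅛) + 8*(-⅑)))) = -24402*(-18402 + (-19 + 2*(-⅑ + ½ - 8/9))) = -24402*(-18402 + (-19 + 2*(-½))) = -24402*(-18402 + (-19 - 1)) = -24402*(-18402 - 20) = -24402*(-18422) = 449533644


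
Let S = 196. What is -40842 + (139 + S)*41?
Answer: -27107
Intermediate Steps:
-40842 + (139 + S)*41 = -40842 + (139 + 196)*41 = -40842 + 335*41 = -40842 + 13735 = -27107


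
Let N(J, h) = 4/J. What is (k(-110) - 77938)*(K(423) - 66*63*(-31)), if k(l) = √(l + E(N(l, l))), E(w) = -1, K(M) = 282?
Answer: -10068030840 + 129180*I*√111 ≈ -1.0068e+10 + 1.361e+6*I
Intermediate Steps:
k(l) = √(-1 + l) (k(l) = √(l - 1) = √(-1 + l))
(k(-110) - 77938)*(K(423) - 66*63*(-31)) = (√(-1 - 110) - 77938)*(282 - 66*63*(-31)) = (√(-111) - 77938)*(282 - 4158*(-31)) = (I*√111 - 77938)*(282 + 128898) = (-77938 + I*√111)*129180 = -10068030840 + 129180*I*√111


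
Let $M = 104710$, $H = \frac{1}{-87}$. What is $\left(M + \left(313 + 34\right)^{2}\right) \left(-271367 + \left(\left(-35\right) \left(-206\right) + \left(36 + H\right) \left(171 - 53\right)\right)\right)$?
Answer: $- \frac{5090436076919}{87} \approx -5.8511 \cdot 10^{10}$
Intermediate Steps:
$H = - \frac{1}{87} \approx -0.011494$
$\left(M + \left(313 + 34\right)^{2}\right) \left(-271367 + \left(\left(-35\right) \left(-206\right) + \left(36 + H\right) \left(171 - 53\right)\right)\right) = \left(104710 + \left(313 + 34\right)^{2}\right) \left(-271367 + \left(\left(-35\right) \left(-206\right) + \left(36 - \frac{1}{87}\right) \left(171 - 53\right)\right)\right) = \left(104710 + 347^{2}\right) \left(-271367 + \left(7210 + \frac{3131}{87} \cdot 118\right)\right) = \left(104710 + 120409\right) \left(-271367 + \left(7210 + \frac{369458}{87}\right)\right) = 225119 \left(-271367 + \frac{996728}{87}\right) = 225119 \left(- \frac{22612201}{87}\right) = - \frac{5090436076919}{87}$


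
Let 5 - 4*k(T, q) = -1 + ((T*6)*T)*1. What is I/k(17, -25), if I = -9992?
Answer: 1249/54 ≈ 23.130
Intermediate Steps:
k(T, q) = 3/2 - 3*T²/2 (k(T, q) = 5/4 - (-1 + ((T*6)*T)*1)/4 = 5/4 - (-1 + ((6*T)*T)*1)/4 = 5/4 - (-1 + (6*T²)*1)/4 = 5/4 - (-1 + 6*T²)/4 = 5/4 + (¼ - 3*T²/2) = 3/2 - 3*T²/2)
I/k(17, -25) = -9992/(3/2 - 3/2*17²) = -9992/(3/2 - 3/2*289) = -9992/(3/2 - 867/2) = -9992/(-432) = -9992*(-1/432) = 1249/54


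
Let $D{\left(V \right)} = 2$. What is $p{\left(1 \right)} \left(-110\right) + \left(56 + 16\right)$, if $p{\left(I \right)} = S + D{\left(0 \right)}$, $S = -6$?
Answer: $512$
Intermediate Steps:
$p{\left(I \right)} = -4$ ($p{\left(I \right)} = -6 + 2 = -4$)
$p{\left(1 \right)} \left(-110\right) + \left(56 + 16\right) = \left(-4\right) \left(-110\right) + \left(56 + 16\right) = 440 + 72 = 512$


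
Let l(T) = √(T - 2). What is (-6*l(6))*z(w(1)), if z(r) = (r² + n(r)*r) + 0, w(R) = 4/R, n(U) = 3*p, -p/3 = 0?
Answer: -192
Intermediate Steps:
p = 0 (p = -3*0 = 0)
n(U) = 0 (n(U) = 3*0 = 0)
z(r) = r² (z(r) = (r² + 0*r) + 0 = (r² + 0) + 0 = r² + 0 = r²)
l(T) = √(-2 + T)
(-6*l(6))*z(w(1)) = (-6*√(-2 + 6))*(4/1)² = (-6*√4)*(4*1)² = -6*2*4² = -12*16 = -192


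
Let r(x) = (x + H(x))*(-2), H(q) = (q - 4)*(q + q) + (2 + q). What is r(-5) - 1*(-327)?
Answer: 163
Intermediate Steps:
H(q) = 2 + q + 2*q*(-4 + q) (H(q) = (-4 + q)*(2*q) + (2 + q) = 2*q*(-4 + q) + (2 + q) = 2 + q + 2*q*(-4 + q))
r(x) = -4 - 4*x² + 12*x (r(x) = (x + (2 - 7*x + 2*x²))*(-2) = (2 - 6*x + 2*x²)*(-2) = -4 - 4*x² + 12*x)
r(-5) - 1*(-327) = (-4 - 4*(-5)² + 12*(-5)) - 1*(-327) = (-4 - 4*25 - 60) + 327 = (-4 - 100 - 60) + 327 = -164 + 327 = 163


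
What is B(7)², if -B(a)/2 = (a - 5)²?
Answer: 64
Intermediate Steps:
B(a) = -2*(-5 + a)² (B(a) = -2*(a - 5)² = -2*(-5 + a)²)
B(7)² = (-2*(-5 + 7)²)² = (-2*2²)² = (-2*4)² = (-8)² = 64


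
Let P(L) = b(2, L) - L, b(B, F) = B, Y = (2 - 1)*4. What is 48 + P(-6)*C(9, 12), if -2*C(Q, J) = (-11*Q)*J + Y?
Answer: 4784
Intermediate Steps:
Y = 4 (Y = 1*4 = 4)
P(L) = 2 - L
C(Q, J) = -2 + 11*J*Q/2 (C(Q, J) = -((-11*Q)*J + 4)/2 = -(-11*J*Q + 4)/2 = -(4 - 11*J*Q)/2 = -2 + 11*J*Q/2)
48 + P(-6)*C(9, 12) = 48 + (2 - 1*(-6))*(-2 + (11/2)*12*9) = 48 + (2 + 6)*(-2 + 594) = 48 + 8*592 = 48 + 4736 = 4784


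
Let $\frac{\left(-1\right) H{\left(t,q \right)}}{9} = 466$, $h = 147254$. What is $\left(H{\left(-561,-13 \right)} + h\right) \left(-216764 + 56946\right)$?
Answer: $-22863563080$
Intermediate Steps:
$H{\left(t,q \right)} = -4194$ ($H{\left(t,q \right)} = \left(-9\right) 466 = -4194$)
$\left(H{\left(-561,-13 \right)} + h\right) \left(-216764 + 56946\right) = \left(-4194 + 147254\right) \left(-216764 + 56946\right) = 143060 \left(-159818\right) = -22863563080$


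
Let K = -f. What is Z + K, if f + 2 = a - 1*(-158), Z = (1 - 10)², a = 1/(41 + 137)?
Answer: -13351/178 ≈ -75.006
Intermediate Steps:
a = 1/178 ≈ 0.0056180
Z = 81 (Z = (-9)² = 81)
f = 27769/178 (f = -2 + (1/178 - 1*(-158)) = -2 + (1/178 + 158) = -2 + 28125/178 = 27769/178 ≈ 156.01)
K = -27769/178 (K = -1*27769/178 = -27769/178 ≈ -156.01)
Z + K = 81 - 27769/178 = -13351/178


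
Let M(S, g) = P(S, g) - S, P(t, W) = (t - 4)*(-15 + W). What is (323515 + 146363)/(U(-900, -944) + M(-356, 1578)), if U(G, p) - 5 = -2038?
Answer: -156626/188119 ≈ -0.83259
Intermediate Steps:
P(t, W) = (-15 + W)*(-4 + t) (P(t, W) = (-4 + t)*(-15 + W) = (-15 + W)*(-4 + t))
U(G, p) = -2033 (U(G, p) = 5 - 2038 = -2033)
M(S, g) = 60 - 16*S - 4*g + S*g (M(S, g) = (60 - 15*S - 4*g + g*S) - S = (60 - 15*S - 4*g + S*g) - S = 60 - 16*S - 4*g + S*g)
(323515 + 146363)/(U(-900, -944) + M(-356, 1578)) = (323515 + 146363)/(-2033 + (60 - 16*(-356) - 4*1578 - 356*1578)) = 469878/(-2033 + (60 + 5696 - 6312 - 561768)) = 469878/(-2033 - 562324) = 469878/(-564357) = 469878*(-1/564357) = -156626/188119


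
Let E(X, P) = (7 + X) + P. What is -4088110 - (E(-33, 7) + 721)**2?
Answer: -4580914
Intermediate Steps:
E(X, P) = 7 + P + X
-4088110 - (E(-33, 7) + 721)**2 = -4088110 - ((7 + 7 - 33) + 721)**2 = -4088110 - (-19 + 721)**2 = -4088110 - 1*702**2 = -4088110 - 1*492804 = -4088110 - 492804 = -4580914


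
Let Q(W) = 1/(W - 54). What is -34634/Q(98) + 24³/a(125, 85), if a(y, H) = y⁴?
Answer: -372044921861176/244140625 ≈ -1.5239e+6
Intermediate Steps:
Q(W) = 1/(-54 + W)
-34634/Q(98) + 24³/a(125, 85) = -34634/(1/(-54 + 98)) + 24³/(125⁴) = -34634/(1/44) + 13824/244140625 = -34634/1/44 + 13824*(1/244140625) = -34634*44 + 13824/244140625 = -1523896 + 13824/244140625 = -372044921861176/244140625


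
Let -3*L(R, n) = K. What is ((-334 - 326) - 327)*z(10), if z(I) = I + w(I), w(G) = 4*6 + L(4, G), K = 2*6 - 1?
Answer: -29939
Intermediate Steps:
K = 11 (K = 12 - 1 = 11)
L(R, n) = -11/3 (L(R, n) = -1/3*11 = -11/3)
w(G) = 61/3 (w(G) = 4*6 - 11/3 = 24 - 11/3 = 61/3)
z(I) = 61/3 + I (z(I) = I + 61/3 = 61/3 + I)
((-334 - 326) - 327)*z(10) = ((-334 - 326) - 327)*(61/3 + 10) = (-660 - 327)*(91/3) = -987*91/3 = -29939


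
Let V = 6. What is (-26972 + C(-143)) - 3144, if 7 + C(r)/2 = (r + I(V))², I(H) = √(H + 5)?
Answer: 10790 - 572*√11 ≈ 8892.9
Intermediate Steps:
I(H) = √(5 + H)
C(r) = -14 + 2*(r + √11)² (C(r) = -14 + 2*(r + √(5 + 6))² = -14 + 2*(r + √11)²)
(-26972 + C(-143)) - 3144 = (-26972 + (-14 + 2*(-143 + √11)²)) - 3144 = (-26986 + 2*(-143 + √11)²) - 3144 = -30130 + 2*(-143 + √11)²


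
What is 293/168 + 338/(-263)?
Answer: 20275/44184 ≈ 0.45888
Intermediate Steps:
293/168 + 338/(-263) = 293*(1/168) + 338*(-1/263) = 293/168 - 338/263 = 20275/44184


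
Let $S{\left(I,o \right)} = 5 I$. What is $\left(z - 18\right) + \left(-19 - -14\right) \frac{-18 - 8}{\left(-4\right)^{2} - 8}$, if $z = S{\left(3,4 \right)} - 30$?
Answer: $- \frac{67}{4} \approx -16.75$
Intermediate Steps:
$z = -15$ ($z = 5 \cdot 3 - 30 = 15 - 30 = -15$)
$\left(z - 18\right) + \left(-19 - -14\right) \frac{-18 - 8}{\left(-4\right)^{2} - 8} = \left(-15 - 18\right) + \left(-19 - -14\right) \frac{-18 - 8}{\left(-4\right)^{2} - 8} = \left(-15 - 18\right) + \left(-19 + 14\right) \left(- \frac{26}{16 - 8}\right) = -33 - 5 \left(- \frac{26}{8}\right) = -33 - 5 \left(\left(-26\right) \frac{1}{8}\right) = -33 - - \frac{65}{4} = -33 + \frac{65}{4} = - \frac{67}{4}$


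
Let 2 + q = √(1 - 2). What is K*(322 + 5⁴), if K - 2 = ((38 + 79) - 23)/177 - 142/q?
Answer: 49725076/885 + 134474*I/5 ≈ 56187.0 + 26895.0*I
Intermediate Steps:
q = -2 + I (q = -2 + √(1 - 2) = -2 + √(-1) = -2 + I ≈ -2.0 + 1.0*I)
K = 448/177 - 142*(-2 - I)/5 (K = 2 + (((38 + 79) - 23)/177 - 142*(-2 - I)/5) = 2 + ((117 - 23)*(1/177) - 142*(-2 - I)/5) = 2 + (94*(1/177) - 142*(-2 - I)/5) = 2 + (94/177 - 142*(-2 - I)/5) = 448/177 - 142*(-2 - I)/5 ≈ 59.331 + 28.4*I)
K*(322 + 5⁴) = (52508/885 + 142*I/5)*(322 + 5⁴) = (52508/885 + 142*I/5)*(322 + 625) = (52508/885 + 142*I/5)*947 = 49725076/885 + 134474*I/5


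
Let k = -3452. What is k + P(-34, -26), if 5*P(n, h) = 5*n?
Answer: -3486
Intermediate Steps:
P(n, h) = n (P(n, h) = (5*n)/5 = n)
k + P(-34, -26) = -3452 - 34 = -3486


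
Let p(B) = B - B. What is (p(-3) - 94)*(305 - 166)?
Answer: -13066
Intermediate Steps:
p(B) = 0
(p(-3) - 94)*(305 - 166) = (0 - 94)*(305 - 166) = -94*139 = -13066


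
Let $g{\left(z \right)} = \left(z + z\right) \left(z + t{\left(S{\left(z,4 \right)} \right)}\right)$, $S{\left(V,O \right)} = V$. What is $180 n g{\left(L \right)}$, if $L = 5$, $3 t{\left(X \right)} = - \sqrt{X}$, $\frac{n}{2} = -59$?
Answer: $-1062000 + 70800 \sqrt{5} \approx -9.0369 \cdot 10^{5}$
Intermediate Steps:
$n = -118$ ($n = 2 \left(-59\right) = -118$)
$t{\left(X \right)} = - \frac{\sqrt{X}}{3}$ ($t{\left(X \right)} = \frac{\left(-1\right) \sqrt{X}}{3} = - \frac{\sqrt{X}}{3}$)
$g{\left(z \right)} = 2 z \left(z - \frac{\sqrt{z}}{3}\right)$ ($g{\left(z \right)} = \left(z + z\right) \left(z - \frac{\sqrt{z}}{3}\right) = 2 z \left(z - \frac{\sqrt{z}}{3}\right)$)
$180 n g{\left(L \right)} = 180 \left(-118\right) \left(2 \cdot 5^{2} - \frac{2 \cdot 5^{\frac{3}{2}}}{3}\right) = - 21240 \left(2 \cdot 25 - \frac{2 \cdot 5 \sqrt{5}}{3}\right) = - 21240 \left(50 - \frac{10 \sqrt{5}}{3}\right) = -1062000 + 70800 \sqrt{5}$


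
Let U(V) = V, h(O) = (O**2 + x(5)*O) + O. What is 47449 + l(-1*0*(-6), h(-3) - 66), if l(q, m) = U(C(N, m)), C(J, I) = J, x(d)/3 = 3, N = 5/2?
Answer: 94903/2 ≈ 47452.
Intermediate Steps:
N = 5/2 (N = 5*(1/2) = 5/2 ≈ 2.5000)
x(d) = 9 (x(d) = 3*3 = 9)
h(O) = O**2 + 10*O (h(O) = (O**2 + 9*O) + O = O**2 + 10*O)
l(q, m) = 5/2
47449 + l(-1*0*(-6), h(-3) - 66) = 47449 + 5/2 = 94903/2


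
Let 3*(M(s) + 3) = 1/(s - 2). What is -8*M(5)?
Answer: 208/9 ≈ 23.111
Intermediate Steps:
M(s) = -3 + 1/(3*(-2 + s)) (M(s) = -3 + 1/(3*(s - 2)) = -3 + 1/(3*(-2 + s)))
-8*M(5) = -8*(19 - 9*5)/(3*(-2 + 5)) = -8*(19 - 45)/(3*3) = -8*(-26)/(3*3) = -8*(-26/9) = 208/9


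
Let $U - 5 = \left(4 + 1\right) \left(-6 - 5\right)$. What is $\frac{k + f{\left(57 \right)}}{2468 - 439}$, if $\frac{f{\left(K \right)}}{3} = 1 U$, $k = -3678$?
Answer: $- \frac{3828}{2029} \approx -1.8866$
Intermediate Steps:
$U = -50$ ($U = 5 + \left(4 + 1\right) \left(-6 - 5\right) = 5 + 5 \left(-11\right) = 5 - 55 = -50$)
$f{\left(K \right)} = -150$ ($f{\left(K \right)} = 3 \cdot 1 \left(-50\right) = 3 \left(-50\right) = -150$)
$\frac{k + f{\left(57 \right)}}{2468 - 439} = \frac{-3678 - 150}{2468 - 439} = - \frac{3828}{2029}$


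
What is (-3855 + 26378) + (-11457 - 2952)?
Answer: 8114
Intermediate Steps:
(-3855 + 26378) + (-11457 - 2952) = 22523 - 14409 = 8114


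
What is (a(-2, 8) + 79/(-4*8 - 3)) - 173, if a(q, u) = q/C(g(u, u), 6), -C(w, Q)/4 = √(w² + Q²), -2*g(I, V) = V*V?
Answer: -6134/35 + √265/1060 ≈ -175.24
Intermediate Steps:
g(I, V) = -V²/2 (g(I, V) = -V*V/2 = -V²/2)
C(w, Q) = -4*√(Q² + w²) (C(w, Q) = -4*√(w² + Q²) = -4*√(Q² + w²))
a(q, u) = -q/(4*√(36 + u⁴/4)) (a(q, u) = q/((-4*√(6² + (-u²/2)²))) = q/((-4*√(36 + u⁴/4))) = q*(-1/(4*√(36 + u⁴/4))) = -q/(4*√(36 + u⁴/4)))
(a(-2, 8) + 79/(-4*8 - 3)) - 173 = (-½*(-2)/√(144 + 8⁴) + 79/(-4*8 - 3)) - 173 = (-½*(-2)/√(144 + 4096) + 79/(-32 - 3)) - 173 = (-½*(-2)/√4240 + 79/(-35)) - 173 = (-½*(-2)*√265/1060 + 79*(-1/35)) - 173 = (√265/1060 - 79/35) - 173 = (-79/35 + √265/1060) - 173 = -6134/35 + √265/1060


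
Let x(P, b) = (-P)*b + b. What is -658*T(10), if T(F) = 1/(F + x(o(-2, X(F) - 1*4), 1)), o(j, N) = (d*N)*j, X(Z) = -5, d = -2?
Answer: -14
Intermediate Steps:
o(j, N) = -2*N*j (o(j, N) = (-2*N)*j = -2*N*j)
x(P, b) = b - P*b (x(P, b) = -P*b + b = b - P*b)
T(F) = 1/(37 + F) (T(F) = 1/(F + 1*(1 - (-2)*(-5 - 1*4)*(-2))) = 1/(F + 1*(1 - (-2)*(-5 - 4)*(-2))) = 1/(F + 1*(1 - (-2)*(-9)*(-2))) = 1/(F + 1*(1 - 1*(-36))) = 1/(F + 1*(1 + 36)) = 1/(F + 1*37) = 1/(F + 37) = 1/(37 + F))
-658*T(10) = -658/(37 + 10) = -658/47 = -658*1/47 = -14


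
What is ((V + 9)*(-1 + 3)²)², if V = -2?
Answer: 784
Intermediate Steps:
((V + 9)*(-1 + 3)²)² = ((-2 + 9)*(-1 + 3)²)² = (7*2²)² = (7*4)² = 28² = 784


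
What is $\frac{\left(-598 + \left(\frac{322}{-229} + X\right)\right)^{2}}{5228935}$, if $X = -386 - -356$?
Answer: $\frac{20774609956}{274210580335} \approx 0.075762$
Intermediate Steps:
$X = -30$ ($X = -386 + 356 = -30$)
$\frac{\left(-598 + \left(\frac{322}{-229} + X\right)\right)^{2}}{5228935} = \frac{\left(-598 - \left(30 - \frac{322}{-229}\right)\right)^{2}}{5228935} = \left(-598 + \left(322 \left(- \frac{1}{229}\right) - 30\right)\right)^{2} \cdot \frac{1}{5228935} = \left(-598 - \frac{7192}{229}\right)^{2} \cdot \frac{1}{5228935} = \left(- \frac{144134}{229}\right)^{2} \cdot \frac{1}{5228935} = \frac{20774609956}{52441} \cdot \frac{1}{5228935} = \frac{20774609956}{274210580335}$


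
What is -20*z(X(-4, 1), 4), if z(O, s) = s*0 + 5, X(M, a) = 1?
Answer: -100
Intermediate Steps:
z(O, s) = 5 (z(O, s) = 0 + 5 = 5)
-20*z(X(-4, 1), 4) = -20*5 = -100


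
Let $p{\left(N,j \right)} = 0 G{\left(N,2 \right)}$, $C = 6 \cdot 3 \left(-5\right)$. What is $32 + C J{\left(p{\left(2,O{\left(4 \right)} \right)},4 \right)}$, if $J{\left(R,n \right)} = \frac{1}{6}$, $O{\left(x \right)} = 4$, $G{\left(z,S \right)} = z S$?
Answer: $17$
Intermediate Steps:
$G{\left(z,S \right)} = S z$
$C = -90$ ($C = 18 \left(-5\right) = -90$)
$p{\left(N,j \right)} = 0$ ($p{\left(N,j \right)} = 0 \cdot 2 N = 0$)
$J{\left(R,n \right)} = \frac{1}{6}$
$32 + C J{\left(p{\left(2,O{\left(4 \right)} \right)},4 \right)} = 32 - 15 = 17$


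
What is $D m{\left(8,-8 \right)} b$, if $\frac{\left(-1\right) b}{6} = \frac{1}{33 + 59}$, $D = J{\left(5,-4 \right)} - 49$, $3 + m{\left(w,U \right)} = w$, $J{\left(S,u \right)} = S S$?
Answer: $\frac{180}{23} \approx 7.8261$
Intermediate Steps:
$J{\left(S,u \right)} = S^{2}$
$m{\left(w,U \right)} = -3 + w$
$D = -24$ ($D = 5^{2} - 49 = 25 - 49 = -24$)
$b = - \frac{3}{46}$ ($b = - \frac{6}{33 + 59} = - \frac{6}{92} = \left(-6\right) \frac{1}{92} = - \frac{3}{46} \approx -0.065217$)
$D m{\left(8,-8 \right)} b = - 24 \left(-3 + 8\right) \left(- \frac{3}{46}\right) = \left(-24\right) 5 \left(- \frac{3}{46}\right) = \left(-120\right) \left(- \frac{3}{46}\right) = \frac{180}{23}$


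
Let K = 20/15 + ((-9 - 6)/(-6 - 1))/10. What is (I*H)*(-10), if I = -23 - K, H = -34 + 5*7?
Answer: 5155/21 ≈ 245.48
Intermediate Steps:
H = 1 (H = -34 + 35 = 1)
K = 65/42 (K = 20*(1/15) - 15/(-7)*(⅒) = 4/3 - 15*(-⅐)*(⅒) = 4/3 + (15/7)*(⅒) = 4/3 + 3/14 = 65/42 ≈ 1.5476)
I = -1031/42 (I = -23 - 1*65/42 = -23 - 65/42 = -1031/42 ≈ -24.548)
(I*H)*(-10) = -1031/42*1*(-10) = -1031/42*(-10) = 5155/21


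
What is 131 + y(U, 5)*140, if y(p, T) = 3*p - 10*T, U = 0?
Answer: -6869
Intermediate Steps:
y(p, T) = -10*T + 3*p
131 + y(U, 5)*140 = 131 + (-10*5 + 3*0)*140 = 131 + (-50 + 0)*140 = 131 - 50*140 = 131 - 7000 = -6869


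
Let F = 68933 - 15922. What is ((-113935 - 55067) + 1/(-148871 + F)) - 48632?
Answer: -20862395241/95860 ≈ -2.1763e+5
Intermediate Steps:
F = 53011
((-113935 - 55067) + 1/(-148871 + F)) - 48632 = ((-113935 - 55067) + 1/(-148871 + 53011)) - 48632 = (-169002 + 1/(-95860)) - 48632 = (-169002 - 1/95860) - 48632 = -16200531721/95860 - 48632 = -20862395241/95860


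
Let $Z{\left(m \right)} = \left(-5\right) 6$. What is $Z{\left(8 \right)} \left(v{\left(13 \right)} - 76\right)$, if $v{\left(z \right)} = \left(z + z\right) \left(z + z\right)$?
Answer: $-18000$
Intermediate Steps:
$v{\left(z \right)} = 4 z^{2}$ ($v{\left(z \right)} = 2 z 2 z = 4 z^{2}$)
$Z{\left(m \right)} = -30$
$Z{\left(8 \right)} \left(v{\left(13 \right)} - 76\right) = - 30 \left(4 \cdot 13^{2} - 76\right) = - 30 \left(4 \cdot 169 - 76\right) = - 30 \left(676 - 76\right) = \left(-30\right) 600 = -18000$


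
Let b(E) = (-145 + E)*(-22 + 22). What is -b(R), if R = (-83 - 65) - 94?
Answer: 0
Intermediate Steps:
R = -242 (R = -148 - 94 = -242)
b(E) = 0 (b(E) = (-145 + E)*0 = 0)
-b(R) = -1*0 = 0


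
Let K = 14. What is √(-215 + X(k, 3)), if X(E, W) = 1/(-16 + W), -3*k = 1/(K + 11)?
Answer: 2*I*√9087/13 ≈ 14.665*I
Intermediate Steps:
k = -1/75 (k = -1/(3*(14 + 11)) = -⅓/25 = -⅓*1/25 = -1/75 ≈ -0.013333)
√(-215 + X(k, 3)) = √(-215 + 1/(-16 + 3)) = √(-215 + 1/(-13)) = √(-215 - 1/13) = √(-2796/13) = 2*I*√9087/13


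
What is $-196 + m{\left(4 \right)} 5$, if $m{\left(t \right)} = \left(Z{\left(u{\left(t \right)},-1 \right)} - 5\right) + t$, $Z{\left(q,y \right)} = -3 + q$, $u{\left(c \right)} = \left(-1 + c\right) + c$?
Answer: $-181$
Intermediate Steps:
$u{\left(c \right)} = -1 + 2 c$
$m{\left(t \right)} = -9 + 3 t$ ($m{\left(t \right)} = \left(\left(-3 + \left(-1 + 2 t\right)\right) - 5\right) + t = \left(\left(-4 + 2 t\right) - 5\right) + t = \left(-9 + 2 t\right) + t = -9 + 3 t$)
$-196 + m{\left(4 \right)} 5 = -196 + \left(-9 + 3 \cdot 4\right) 5 = -196 + \left(-9 + 12\right) 5 = -196 + 3 \cdot 5 = -196 + 15 = -181$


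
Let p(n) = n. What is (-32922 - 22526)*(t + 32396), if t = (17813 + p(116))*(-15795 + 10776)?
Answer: 4987728083240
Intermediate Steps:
t = -89985651 (t = (17813 + 116)*(-15795 + 10776) = 17929*(-5019) = -89985651)
(-32922 - 22526)*(t + 32396) = (-32922 - 22526)*(-89985651 + 32396) = -55448*(-89953255) = 4987728083240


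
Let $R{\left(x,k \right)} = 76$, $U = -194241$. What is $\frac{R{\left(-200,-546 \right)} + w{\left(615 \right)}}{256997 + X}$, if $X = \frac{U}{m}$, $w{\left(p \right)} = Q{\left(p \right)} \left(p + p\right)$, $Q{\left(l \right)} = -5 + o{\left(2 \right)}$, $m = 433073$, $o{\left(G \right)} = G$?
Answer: $- \frac{782562911}{55649133770} \approx -0.014062$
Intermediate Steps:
$Q{\left(l \right)} = -3$ ($Q{\left(l \right)} = -5 + 2 = -3$)
$w{\left(p \right)} = - 6 p$ ($w{\left(p \right)} = - 3 \left(p + p\right) = - 3 \cdot 2 p = - 6 p$)
$X = - \frac{194241}{433073} \approx -0.44852$
$\frac{R{\left(-200,-546 \right)} + w{\left(615 \right)}}{256997 + X} = \frac{76 - 3690}{256997 - \frac{194241}{433073}} = \frac{76 - 3690}{\frac{111298267540}{433073}} = \left(-3614\right) \frac{433073}{111298267540} = - \frac{782562911}{55649133770}$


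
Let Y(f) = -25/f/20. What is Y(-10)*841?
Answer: 841/8 ≈ 105.13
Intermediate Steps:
Y(f) = -5/(4*f) (Y(f) = -25/f*(1/20) = -5/(4*f))
Y(-10)*841 = -5/4/(-10)*841 = -5/4*(-⅒)*841 = (⅛)*841 = 841/8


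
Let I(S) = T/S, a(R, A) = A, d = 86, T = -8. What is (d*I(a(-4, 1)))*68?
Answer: -46784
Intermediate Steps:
I(S) = -8/S
(d*I(a(-4, 1)))*68 = (86*(-8/1))*68 = (86*(-8*1))*68 = (86*(-8))*68 = -688*68 = -46784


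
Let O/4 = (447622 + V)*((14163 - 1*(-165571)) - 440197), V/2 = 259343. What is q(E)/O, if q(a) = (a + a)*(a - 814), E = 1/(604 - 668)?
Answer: -52097/2061823841107968 ≈ -2.5267e-11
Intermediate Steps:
V = 518686 (V = 2*259343 = 518686)
E = -1/64 (E = 1/(-64) = -1/64 ≈ -0.015625)
q(a) = 2*a*(-814 + a) (q(a) = (2*a)*(-814 + a) = 2*a*(-814 + a))
O = -1006749922416 (O = 4*((447622 + 518686)*((14163 - 1*(-165571)) - 440197)) = 4*(966308*((14163 + 165571) - 440197)) = 4*(966308*(179734 - 440197)) = 4*(966308*(-260463)) = 4*(-251687480604) = -1006749922416)
q(E)/O = (2*(-1/64)*(-814 - 1/64))/(-1006749922416) = (2*(-1/64)*(-52097/64))*(-1/1006749922416) = (52097/2048)*(-1/1006749922416) = -52097/2061823841107968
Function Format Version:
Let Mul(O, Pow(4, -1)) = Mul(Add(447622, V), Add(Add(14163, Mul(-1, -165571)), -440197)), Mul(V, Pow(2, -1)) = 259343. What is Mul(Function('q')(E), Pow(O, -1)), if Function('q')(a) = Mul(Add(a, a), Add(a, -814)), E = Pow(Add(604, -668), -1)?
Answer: Rational(-52097, 2061823841107968) ≈ -2.5267e-11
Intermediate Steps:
V = 518686 (V = Mul(2, 259343) = 518686)
E = Rational(-1, 64) (E = Pow(-64, -1) = Rational(-1, 64) ≈ -0.015625)
Function('q')(a) = Mul(2, a, Add(-814, a)) (Function('q')(a) = Mul(Mul(2, a), Add(-814, a)) = Mul(2, a, Add(-814, a)))
O = -1006749922416 (O = Mul(4, Mul(Add(447622, 518686), Add(Add(14163, Mul(-1, -165571)), -440197))) = Mul(4, Mul(966308, Add(Add(14163, 165571), -440197))) = Mul(4, Mul(966308, Add(179734, -440197))) = Mul(4, Mul(966308, -260463)) = Mul(4, -251687480604) = -1006749922416)
Mul(Function('q')(E), Pow(O, -1)) = Mul(Mul(2, Rational(-1, 64), Add(-814, Rational(-1, 64))), Pow(-1006749922416, -1)) = Mul(Mul(2, Rational(-1, 64), Rational(-52097, 64)), Rational(-1, 1006749922416)) = Mul(Rational(52097, 2048), Rational(-1, 1006749922416)) = Rational(-52097, 2061823841107968)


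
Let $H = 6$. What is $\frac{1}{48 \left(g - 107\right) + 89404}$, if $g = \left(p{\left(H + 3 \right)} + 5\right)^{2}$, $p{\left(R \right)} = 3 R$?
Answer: $\frac{1}{133420} \approx 7.4951 \cdot 10^{-6}$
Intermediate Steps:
$g = 1024$ ($g = \left(3 \left(6 + 3\right) + 5\right)^{2} = \left(3 \cdot 9 + 5\right)^{2} = \left(27 + 5\right)^{2} = 32^{2} = 1024$)
$\frac{1}{48 \left(g - 107\right) + 89404} = \frac{1}{48 \left(1024 - 107\right) + 89404} = \frac{1}{48 \cdot 917 + 89404} = \frac{1}{44016 + 89404} = \frac{1}{133420}$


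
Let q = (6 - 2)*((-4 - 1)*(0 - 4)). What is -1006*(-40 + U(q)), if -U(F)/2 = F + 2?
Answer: 205224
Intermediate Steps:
q = 80 (q = 4*(-5*(-4)) = 4*20 = 80)
U(F) = -4 - 2*F (U(F) = -2*(F + 2) = -2*(2 + F) = -4 - 2*F)
-1006*(-40 + U(q)) = -1006*(-40 + (-4 - 2*80)) = -1006*(-40 + (-4 - 160)) = -1006*(-40 - 164) = -1006*(-204) = 205224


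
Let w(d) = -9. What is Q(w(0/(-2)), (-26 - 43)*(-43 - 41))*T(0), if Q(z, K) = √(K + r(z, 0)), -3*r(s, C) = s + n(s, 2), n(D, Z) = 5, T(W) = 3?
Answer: 4*√3261 ≈ 228.42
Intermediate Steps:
r(s, C) = -5/3 - s/3 (r(s, C) = -(s + 5)/3 = -(5 + s)/3 = -5/3 - s/3)
Q(z, K) = √(-5/3 + K - z/3) (Q(z, K) = √(K + (-5/3 - z/3)) = √(-5/3 + K - z/3))
Q(w(0/(-2)), (-26 - 43)*(-43 - 41))*T(0) = (√(-15 - 3*(-9) + 9*((-26 - 43)*(-43 - 41)))/3)*3 = (√(-15 + 27 + 9*(-69*(-84)))/3)*3 = (√(-15 + 27 + 9*5796)/3)*3 = (√(-15 + 27 + 52164)/3)*3 = (√52176/3)*3 = ((4*√3261)/3)*3 = (4*√3261/3)*3 = 4*√3261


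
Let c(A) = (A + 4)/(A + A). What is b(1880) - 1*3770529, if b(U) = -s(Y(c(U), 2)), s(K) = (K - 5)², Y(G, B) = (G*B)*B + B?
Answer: -208227518781/55225 ≈ -3.7705e+6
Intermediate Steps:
c(A) = (4 + A)/(2*A) (c(A) = (4 + A)/((2*A)) = (4 + A)*(1/(2*A)) = (4 + A)/(2*A))
Y(G, B) = B + G*B² (Y(G, B) = (B*G)*B + B = G*B² + B = B + G*B²)
s(K) = (-5 + K)²
b(U) = -(-3 + 2*(4 + U)/U)² (b(U) = -(-5 + 2*(1 + 2*((4 + U)/(2*U))))² = -(-5 + 2*(1 + (4 + U)/U))² = -(-5 + (2 + 2*(4 + U)/U))² = -(-3 + 2*(4 + U)/U)²)
b(1880) - 1*3770529 = -1*(-8 + 1880)²/1880² - 1*3770529 = -1*1/3534400*1872² - 3770529 = -1*1/3534400*3504384 - 3770529 = -54756/55225 - 3770529 = -208227518781/55225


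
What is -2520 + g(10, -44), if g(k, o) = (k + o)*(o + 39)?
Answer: -2350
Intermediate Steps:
g(k, o) = (39 + o)*(k + o) (g(k, o) = (k + o)*(39 + o) = (39 + o)*(k + o))
-2520 + g(10, -44) = -2520 + ((-44)² + 39*10 + 39*(-44) + 10*(-44)) = -2520 + (1936 + 390 - 1716 - 440) = -2520 + 170 = -2350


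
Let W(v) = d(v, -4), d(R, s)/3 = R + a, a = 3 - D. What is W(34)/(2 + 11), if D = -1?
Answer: 114/13 ≈ 8.7692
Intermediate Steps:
a = 4 (a = 3 - 1*(-1) = 3 + 1 = 4)
d(R, s) = 12 + 3*R (d(R, s) = 3*(R + 4) = 3*(4 + R) = 12 + 3*R)
W(v) = 12 + 3*v
W(34)/(2 + 11) = (12 + 3*34)/(2 + 11) = (12 + 102)/13 = (1/13)*114 = 114/13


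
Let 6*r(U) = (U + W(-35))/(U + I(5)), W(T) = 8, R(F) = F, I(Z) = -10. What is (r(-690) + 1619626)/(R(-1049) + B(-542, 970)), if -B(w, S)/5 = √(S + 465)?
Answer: -3567874473109/2235504600 + 3401214941*√1435/447100920 ≈ -1307.8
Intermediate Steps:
B(w, S) = -5*√(465 + S) (B(w, S) = -5*√(S + 465) = -5*√(465 + S))
r(U) = (8 + U)/(6*(-10 + U)) (r(U) = ((U + 8)/(U - 10))/6 = ((8 + U)/(-10 + U))/6 = (8 + U)/(6*(-10 + U)))
(r(-690) + 1619626)/(R(-1049) + B(-542, 970)) = ((8 - 690)/(6*(-10 - 690)) + 1619626)/(-1049 - 5*√(465 + 970)) = ((⅙)*(-682)/(-700) + 1619626)/(-1049 - 5*√1435) = ((⅙)*(-1/700)*(-682) + 1619626)/(-1049 - 5*√1435) = (341/2100 + 1619626)/(-1049 - 5*√1435) = 3401214941/(2100*(-1049 - 5*√1435))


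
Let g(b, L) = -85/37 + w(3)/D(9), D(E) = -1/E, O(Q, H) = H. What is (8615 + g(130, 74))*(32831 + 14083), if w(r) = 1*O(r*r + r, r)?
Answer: 14903217294/37 ≈ 4.0279e+8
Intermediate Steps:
w(r) = r (w(r) = 1*r = r)
g(b, L) = -1084/37 (g(b, L) = -85/37 + 3/((-1/9)) = -85*1/37 + 3/((-1*⅑)) = -85/37 + 3/(-⅑) = -85/37 + 3*(-9) = -85/37 - 27 = -1084/37)
(8615 + g(130, 74))*(32831 + 14083) = (8615 - 1084/37)*(32831 + 14083) = (317671/37)*46914 = 14903217294/37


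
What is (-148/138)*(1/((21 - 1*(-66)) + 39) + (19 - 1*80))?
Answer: 284345/4347 ≈ 65.412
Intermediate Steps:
(-148/138)*(1/((21 - 1*(-66)) + 39) + (19 - 1*80)) = (-148*1/138)*(1/((21 + 66) + 39) + (19 - 80)) = -74*(1/(87 + 39) - 61)/69 = -74*(1/126 - 61)/69 = -74/69*(-7685/126) = 284345/4347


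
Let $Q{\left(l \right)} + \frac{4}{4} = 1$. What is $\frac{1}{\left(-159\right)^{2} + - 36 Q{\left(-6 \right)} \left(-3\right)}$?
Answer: $\frac{1}{25281} \approx 3.9555 \cdot 10^{-5}$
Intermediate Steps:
$Q{\left(l \right)} = 0$ ($Q{\left(l \right)} = -1 + 1 = 0$)
$\frac{1}{\left(-159\right)^{2} + - 36 Q{\left(-6 \right)} \left(-3\right)} = \frac{1}{\left(-159\right)^{2} + \left(-36\right) 0 \left(-3\right)} = \frac{1}{25281 + 0 \left(-3\right)} = \frac{1}{25281 + 0} = \frac{1}{25281}$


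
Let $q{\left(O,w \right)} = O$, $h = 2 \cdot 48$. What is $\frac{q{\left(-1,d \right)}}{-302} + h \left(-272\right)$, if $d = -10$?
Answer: $- \frac{7885823}{302} \approx -26112.0$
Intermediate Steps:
$h = 96$
$\frac{q{\left(-1,d \right)}}{-302} + h \left(-272\right) = - \frac{1}{-302} + 96 \left(-272\right) = \left(-1\right) \left(- \frac{1}{302}\right) - 26112 = \frac{1}{302} - 26112 = - \frac{7885823}{302}$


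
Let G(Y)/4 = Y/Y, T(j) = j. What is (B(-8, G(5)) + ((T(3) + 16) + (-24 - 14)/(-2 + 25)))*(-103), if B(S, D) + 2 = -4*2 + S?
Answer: 1545/23 ≈ 67.174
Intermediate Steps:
G(Y) = 4 (G(Y) = 4*(Y/Y) = 4*1 = 4)
B(S, D) = -10 + S (B(S, D) = -2 + (-4*2 + S) = -2 + (-8 + S) = -10 + S)
(B(-8, G(5)) + ((T(3) + 16) + (-24 - 14)/(-2 + 25)))*(-103) = ((-10 - 8) + ((3 + 16) + (-24 - 14)/(-2 + 25)))*(-103) = (-18 + (19 - 38/23))*(-103) = (-18 + 399/23)*(-103) = -15/23*(-103) = 1545/23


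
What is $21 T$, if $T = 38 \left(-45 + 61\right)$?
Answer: $12768$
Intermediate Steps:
$T = 608$ ($T = 38 \cdot 16 = 608$)
$21 T = 21 \cdot 608 = 12768$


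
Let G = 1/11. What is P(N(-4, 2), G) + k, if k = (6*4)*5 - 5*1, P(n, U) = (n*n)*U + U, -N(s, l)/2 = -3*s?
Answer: 1842/11 ≈ 167.45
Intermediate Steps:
N(s, l) = 6*s (N(s, l) = -(-6)*s = 6*s)
G = 1/11 ≈ 0.090909
P(n, U) = U + U*n**2 (P(n, U) = n**2*U + U = U*n**2 + U = U + U*n**2)
k = 115 (k = 24*5 - 5 = 120 - 5 = 115)
P(N(-4, 2), G) + k = (1 + (6*(-4))**2)/11 + 115 = (1 + (-24)**2)/11 + 115 = (1 + 576)/11 + 115 = (1/11)*577 + 115 = 577/11 + 115 = 1842/11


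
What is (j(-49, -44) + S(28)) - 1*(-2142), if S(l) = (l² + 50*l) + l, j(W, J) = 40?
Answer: 4394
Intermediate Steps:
S(l) = l² + 51*l
(j(-49, -44) + S(28)) - 1*(-2142) = (40 + 28*(51 + 28)) - 1*(-2142) = (40 + 28*79) + 2142 = (40 + 2212) + 2142 = 2252 + 2142 = 4394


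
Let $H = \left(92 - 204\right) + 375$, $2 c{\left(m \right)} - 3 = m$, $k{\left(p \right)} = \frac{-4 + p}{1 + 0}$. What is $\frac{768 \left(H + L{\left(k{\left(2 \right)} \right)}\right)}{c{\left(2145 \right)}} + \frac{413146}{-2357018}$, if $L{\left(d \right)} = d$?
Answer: $\frac{39334652105}{210953111} \approx 186.46$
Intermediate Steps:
$k{\left(p \right)} = -4 + p$ ($k{\left(p \right)} = \frac{-4 + p}{1} = \left(-4 + p\right) 1 = -4 + p$)
$c{\left(m \right)} = \frac{3}{2} + \frac{m}{2}$
$H = 263$ ($H = -112 + 375 = 263$)
$\frac{768 \left(H + L{\left(k{\left(2 \right)} \right)}\right)}{c{\left(2145 \right)}} + \frac{413146}{-2357018} = \frac{768 \left(263 + \left(-4 + 2\right)\right)}{\frac{3}{2} + \frac{1}{2} \cdot 2145} + \frac{413146}{-2357018} = \frac{768 \left(263 - 2\right)}{\frac{3}{2} + \frac{2145}{2}} + 413146 \left(- \frac{1}{2357018}\right) = \frac{768 \cdot 261}{1074} - \frac{206573}{1178509} = 200448 \cdot \frac{1}{1074} - \frac{206573}{1178509} = \frac{33408}{179} - \frac{206573}{1178509} = \frac{39334652105}{210953111}$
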